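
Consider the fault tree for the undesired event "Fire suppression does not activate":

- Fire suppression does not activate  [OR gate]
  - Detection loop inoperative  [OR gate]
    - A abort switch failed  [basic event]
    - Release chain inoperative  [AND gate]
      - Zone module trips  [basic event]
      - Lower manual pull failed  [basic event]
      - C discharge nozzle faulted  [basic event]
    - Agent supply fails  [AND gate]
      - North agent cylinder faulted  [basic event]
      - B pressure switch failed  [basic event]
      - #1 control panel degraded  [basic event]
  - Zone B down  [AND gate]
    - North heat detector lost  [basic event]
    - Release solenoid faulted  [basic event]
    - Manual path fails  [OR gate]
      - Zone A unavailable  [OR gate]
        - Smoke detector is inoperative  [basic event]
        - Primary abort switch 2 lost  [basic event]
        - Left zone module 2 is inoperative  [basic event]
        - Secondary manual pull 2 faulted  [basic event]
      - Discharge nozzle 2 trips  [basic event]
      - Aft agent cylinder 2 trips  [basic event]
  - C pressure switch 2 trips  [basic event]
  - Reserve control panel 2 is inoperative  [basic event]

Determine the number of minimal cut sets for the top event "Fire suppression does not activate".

11

Release chain inoperative [AND]: one cut set from each child combined → 1 × 1 × 1 = 1 cut set(s).
Agent supply fails [AND]: one cut set from each child combined → 1 × 1 × 1 = 1 cut set(s).
Detection loop inoperative [OR]: union of children's cut sets → 3 cut set(s).
Zone A unavailable [OR]: union of children's cut sets → 4 cut set(s).
Manual path fails [OR]: union of children's cut sets → 6 cut set(s).
Zone B down [AND]: one cut set from each child combined → 1 × 1 × 6 = 6 cut set(s).
Fire suppression does not activate [OR]: union of children's cut sets → 11 cut set(s).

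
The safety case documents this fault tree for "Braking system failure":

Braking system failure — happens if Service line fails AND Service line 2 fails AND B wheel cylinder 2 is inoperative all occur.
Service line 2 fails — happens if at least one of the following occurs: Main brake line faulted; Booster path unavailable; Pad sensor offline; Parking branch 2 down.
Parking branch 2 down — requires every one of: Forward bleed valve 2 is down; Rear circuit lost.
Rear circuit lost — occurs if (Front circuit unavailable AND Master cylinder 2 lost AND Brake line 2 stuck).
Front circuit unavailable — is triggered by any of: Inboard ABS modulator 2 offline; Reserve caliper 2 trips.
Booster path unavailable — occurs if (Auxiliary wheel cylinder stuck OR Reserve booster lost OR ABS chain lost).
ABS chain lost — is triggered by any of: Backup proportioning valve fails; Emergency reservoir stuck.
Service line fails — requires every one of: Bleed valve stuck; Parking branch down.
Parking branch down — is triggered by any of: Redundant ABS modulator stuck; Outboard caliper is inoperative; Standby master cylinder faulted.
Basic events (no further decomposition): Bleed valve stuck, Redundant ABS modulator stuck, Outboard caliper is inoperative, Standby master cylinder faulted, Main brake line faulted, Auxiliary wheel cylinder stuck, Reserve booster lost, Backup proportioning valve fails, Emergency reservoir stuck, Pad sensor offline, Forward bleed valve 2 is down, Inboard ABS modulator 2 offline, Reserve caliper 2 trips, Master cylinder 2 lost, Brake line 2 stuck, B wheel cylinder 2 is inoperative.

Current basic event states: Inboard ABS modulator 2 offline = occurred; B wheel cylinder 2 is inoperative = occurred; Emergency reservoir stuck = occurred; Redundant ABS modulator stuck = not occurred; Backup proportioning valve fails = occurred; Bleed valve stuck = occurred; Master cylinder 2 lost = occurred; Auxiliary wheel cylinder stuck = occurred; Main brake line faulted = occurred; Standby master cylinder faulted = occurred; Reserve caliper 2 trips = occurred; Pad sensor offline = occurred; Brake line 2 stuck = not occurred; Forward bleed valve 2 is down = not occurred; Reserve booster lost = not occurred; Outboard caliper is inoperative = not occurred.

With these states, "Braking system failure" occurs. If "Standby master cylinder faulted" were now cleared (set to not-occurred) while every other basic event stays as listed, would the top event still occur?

No

Counterfactual: set "Standby master cylinder faulted" to not occurred.
Parking branch down [OR]: Redundant ABS modulator stuck=not, Outboard caliper is inoperative=not, Standby master cylinder faulted=not → no input occurs → does not occur.
Service line fails [AND]: Bleed valve stuck=occurs, Parking branch down=not → not all inputs occur → does not occur.
ABS chain lost [OR]: Backup proportioning valve fails=occurs, Emergency reservoir stuck=occurs → at least one input occurs → occurs.
Booster path unavailable [OR]: Auxiliary wheel cylinder stuck=occurs, Reserve booster lost=not, ABS chain lost=occurs → at least one input occurs → occurs.
Front circuit unavailable [OR]: Inboard ABS modulator 2 offline=occurs, Reserve caliper 2 trips=occurs → at least one input occurs → occurs.
Rear circuit lost [AND]: Front circuit unavailable=occurs, Master cylinder 2 lost=occurs, Brake line 2 stuck=not → not all inputs occur → does not occur.
Parking branch 2 down [AND]: Forward bleed valve 2 is down=not, Rear circuit lost=not → not all inputs occur → does not occur.
Service line 2 fails [OR]: Main brake line faulted=occurs, Booster path unavailable=occurs, Pad sensor offline=occurs, Parking branch 2 down=not → at least one input occurs → occurs.
Braking system failure [AND]: Service line fails=not, Service line 2 fails=occurs, B wheel cylinder 2 is inoperative=occurs → not all inputs occur → does not occur.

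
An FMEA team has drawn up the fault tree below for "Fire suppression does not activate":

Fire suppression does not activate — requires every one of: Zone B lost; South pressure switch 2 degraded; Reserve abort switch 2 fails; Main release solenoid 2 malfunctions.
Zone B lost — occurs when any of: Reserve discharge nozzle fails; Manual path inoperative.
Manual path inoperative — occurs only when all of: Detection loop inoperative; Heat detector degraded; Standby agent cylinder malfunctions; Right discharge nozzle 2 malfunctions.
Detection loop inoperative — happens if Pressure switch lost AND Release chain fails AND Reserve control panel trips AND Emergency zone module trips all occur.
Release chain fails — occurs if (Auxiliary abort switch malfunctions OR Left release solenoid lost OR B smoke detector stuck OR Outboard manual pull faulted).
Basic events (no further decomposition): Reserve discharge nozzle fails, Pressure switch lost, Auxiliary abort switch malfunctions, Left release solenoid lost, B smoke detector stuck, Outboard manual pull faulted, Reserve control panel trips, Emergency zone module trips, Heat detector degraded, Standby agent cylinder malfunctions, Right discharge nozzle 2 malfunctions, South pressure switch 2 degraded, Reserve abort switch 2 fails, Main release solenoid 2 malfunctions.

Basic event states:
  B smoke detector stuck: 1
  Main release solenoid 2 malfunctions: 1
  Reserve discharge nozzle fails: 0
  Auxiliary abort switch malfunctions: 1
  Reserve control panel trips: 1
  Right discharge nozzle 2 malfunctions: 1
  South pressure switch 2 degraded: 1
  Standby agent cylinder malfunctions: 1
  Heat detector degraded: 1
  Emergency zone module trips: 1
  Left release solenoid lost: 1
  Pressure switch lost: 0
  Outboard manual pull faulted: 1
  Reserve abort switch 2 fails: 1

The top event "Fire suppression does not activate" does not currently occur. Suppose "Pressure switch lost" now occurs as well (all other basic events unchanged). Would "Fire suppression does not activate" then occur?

Yes

Counterfactual: set "Pressure switch lost" to occurred.
Release chain fails [OR]: Auxiliary abort switch malfunctions=occurs, Left release solenoid lost=occurs, B smoke detector stuck=occurs, Outboard manual pull faulted=occurs → at least one input occurs → occurs.
Detection loop inoperative [AND]: Pressure switch lost=occurs, Release chain fails=occurs, Reserve control panel trips=occurs, Emergency zone module trips=occurs → all inputs occur → occurs.
Manual path inoperative [AND]: Detection loop inoperative=occurs, Heat detector degraded=occurs, Standby agent cylinder malfunctions=occurs, Right discharge nozzle 2 malfunctions=occurs → all inputs occur → occurs.
Zone B lost [OR]: Reserve discharge nozzle fails=not, Manual path inoperative=occurs → at least one input occurs → occurs.
Fire suppression does not activate [AND]: Zone B lost=occurs, South pressure switch 2 degraded=occurs, Reserve abort switch 2 fails=occurs, Main release solenoid 2 malfunctions=occurs → all inputs occur → occurs.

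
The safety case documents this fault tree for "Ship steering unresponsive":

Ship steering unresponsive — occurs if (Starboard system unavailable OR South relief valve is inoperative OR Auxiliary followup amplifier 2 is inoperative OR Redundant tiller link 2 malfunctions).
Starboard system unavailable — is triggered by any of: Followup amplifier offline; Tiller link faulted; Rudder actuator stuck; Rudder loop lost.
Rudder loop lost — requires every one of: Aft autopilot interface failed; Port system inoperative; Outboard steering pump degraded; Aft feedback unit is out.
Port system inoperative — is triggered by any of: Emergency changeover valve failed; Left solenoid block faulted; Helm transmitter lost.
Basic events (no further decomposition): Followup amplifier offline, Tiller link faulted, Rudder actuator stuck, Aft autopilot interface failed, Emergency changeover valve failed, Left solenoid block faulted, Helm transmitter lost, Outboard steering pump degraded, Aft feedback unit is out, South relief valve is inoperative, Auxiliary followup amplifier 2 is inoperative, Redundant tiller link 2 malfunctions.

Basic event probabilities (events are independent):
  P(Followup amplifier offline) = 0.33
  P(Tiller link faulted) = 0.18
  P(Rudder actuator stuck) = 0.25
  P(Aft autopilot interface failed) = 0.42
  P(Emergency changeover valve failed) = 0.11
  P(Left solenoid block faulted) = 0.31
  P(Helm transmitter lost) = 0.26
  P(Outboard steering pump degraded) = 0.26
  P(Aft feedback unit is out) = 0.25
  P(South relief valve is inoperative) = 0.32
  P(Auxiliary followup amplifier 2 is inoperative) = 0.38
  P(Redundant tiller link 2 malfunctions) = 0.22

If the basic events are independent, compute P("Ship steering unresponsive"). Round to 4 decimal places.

0.8665

P(Port system inoperative) [OR] = 1 − (1−0.11) × (1−0.31) × (1−0.26) = 0.545566
P(Rudder loop lost) [AND] = 0.42 × 0.545566 × 0.26 × 0.25 = 0.014894
P(Starboard system unavailable) [OR] = 1 − (1−0.33) × (1−0.18) × (1−0.25) × (1−0.014894) = 0.594087
P(Ship steering unresponsive) [OR] = 1 − (1−0.594087) × (1−0.32) × (1−0.38) × (1−0.22) = 0.866516
Rounded to 4 decimal places: P(Ship steering unresponsive) ≈ 0.8665.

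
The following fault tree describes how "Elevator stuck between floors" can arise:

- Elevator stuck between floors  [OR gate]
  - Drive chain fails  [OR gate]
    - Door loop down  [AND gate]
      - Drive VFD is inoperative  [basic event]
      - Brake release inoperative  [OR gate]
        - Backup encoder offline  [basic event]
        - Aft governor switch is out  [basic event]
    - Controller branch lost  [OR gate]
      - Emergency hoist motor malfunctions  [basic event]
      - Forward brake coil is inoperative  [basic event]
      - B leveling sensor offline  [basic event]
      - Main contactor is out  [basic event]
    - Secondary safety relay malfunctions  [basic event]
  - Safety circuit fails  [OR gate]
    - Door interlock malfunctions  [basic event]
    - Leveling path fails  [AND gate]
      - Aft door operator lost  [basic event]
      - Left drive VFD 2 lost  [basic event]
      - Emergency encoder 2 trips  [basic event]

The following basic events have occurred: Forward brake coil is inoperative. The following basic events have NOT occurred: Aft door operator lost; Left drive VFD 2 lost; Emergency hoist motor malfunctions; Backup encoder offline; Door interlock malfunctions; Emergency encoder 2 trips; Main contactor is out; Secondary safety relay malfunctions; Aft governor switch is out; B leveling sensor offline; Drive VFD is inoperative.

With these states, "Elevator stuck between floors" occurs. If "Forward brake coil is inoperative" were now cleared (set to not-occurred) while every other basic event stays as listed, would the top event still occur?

No

Counterfactual: set "Forward brake coil is inoperative" to not occurred.
Brake release inoperative [OR]: Backup encoder offline=not, Aft governor switch is out=not → no input occurs → does not occur.
Door loop down [AND]: Drive VFD is inoperative=not, Brake release inoperative=not → not all inputs occur → does not occur.
Controller branch lost [OR]: Emergency hoist motor malfunctions=not, Forward brake coil is inoperative=not, B leveling sensor offline=not, Main contactor is out=not → no input occurs → does not occur.
Drive chain fails [OR]: Door loop down=not, Controller branch lost=not, Secondary safety relay malfunctions=not → no input occurs → does not occur.
Leveling path fails [AND]: Aft door operator lost=not, Left drive VFD 2 lost=not, Emergency encoder 2 trips=not → not all inputs occur → does not occur.
Safety circuit fails [OR]: Door interlock malfunctions=not, Leveling path fails=not → no input occurs → does not occur.
Elevator stuck between floors [OR]: Drive chain fails=not, Safety circuit fails=not → no input occurs → does not occur.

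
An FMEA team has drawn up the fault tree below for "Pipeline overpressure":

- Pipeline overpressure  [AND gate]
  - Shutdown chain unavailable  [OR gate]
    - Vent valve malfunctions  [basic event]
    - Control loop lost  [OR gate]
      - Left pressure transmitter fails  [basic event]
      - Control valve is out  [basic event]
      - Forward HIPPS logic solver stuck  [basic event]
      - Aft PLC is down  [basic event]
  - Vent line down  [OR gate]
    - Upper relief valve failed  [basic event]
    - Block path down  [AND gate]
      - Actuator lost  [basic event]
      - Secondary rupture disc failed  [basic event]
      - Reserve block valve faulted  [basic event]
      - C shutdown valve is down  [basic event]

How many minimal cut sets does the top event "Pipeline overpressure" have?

Control loop lost [OR]: union of children's cut sets → 4 cut set(s).
Shutdown chain unavailable [OR]: union of children's cut sets → 5 cut set(s).
Block path down [AND]: one cut set from each child combined → 1 × 1 × 1 × 1 = 1 cut set(s).
Vent line down [OR]: union of children's cut sets → 2 cut set(s).
Pipeline overpressure [AND]: one cut set from each child combined → 5 × 2 = 10 cut set(s).
Minimal cut sets: {Upper relief valve failed, Vent valve malfunctions}; {Actuator lost, C shutdown valve is down, Reserve block valve faulted, Secondary rupture disc failed, Vent valve malfunctions}; {Left pressure transmitter fails, Upper relief valve failed}; {Actuator lost, C shutdown valve is down, Left pressure transmitter fails, Reserve block valve faulted, Secondary rupture disc failed}; {Control valve is out, Upper relief valve failed}; {Actuator lost, C shutdown valve is down, Control valve is out, Reserve block valve faulted, Secondary rupture disc failed}; {Forward HIPPS logic solver stuck, Upper relief valve failed}; {Actuator lost, C shutdown valve is down, Forward HIPPS logic solver stuck, Reserve block valve faulted, Secondary rupture disc failed}; {Aft PLC is down, Upper relief valve failed}; {Actuator lost, Aft PLC is down, C shutdown valve is down, Reserve block valve faulted, Secondary rupture disc failed}.

10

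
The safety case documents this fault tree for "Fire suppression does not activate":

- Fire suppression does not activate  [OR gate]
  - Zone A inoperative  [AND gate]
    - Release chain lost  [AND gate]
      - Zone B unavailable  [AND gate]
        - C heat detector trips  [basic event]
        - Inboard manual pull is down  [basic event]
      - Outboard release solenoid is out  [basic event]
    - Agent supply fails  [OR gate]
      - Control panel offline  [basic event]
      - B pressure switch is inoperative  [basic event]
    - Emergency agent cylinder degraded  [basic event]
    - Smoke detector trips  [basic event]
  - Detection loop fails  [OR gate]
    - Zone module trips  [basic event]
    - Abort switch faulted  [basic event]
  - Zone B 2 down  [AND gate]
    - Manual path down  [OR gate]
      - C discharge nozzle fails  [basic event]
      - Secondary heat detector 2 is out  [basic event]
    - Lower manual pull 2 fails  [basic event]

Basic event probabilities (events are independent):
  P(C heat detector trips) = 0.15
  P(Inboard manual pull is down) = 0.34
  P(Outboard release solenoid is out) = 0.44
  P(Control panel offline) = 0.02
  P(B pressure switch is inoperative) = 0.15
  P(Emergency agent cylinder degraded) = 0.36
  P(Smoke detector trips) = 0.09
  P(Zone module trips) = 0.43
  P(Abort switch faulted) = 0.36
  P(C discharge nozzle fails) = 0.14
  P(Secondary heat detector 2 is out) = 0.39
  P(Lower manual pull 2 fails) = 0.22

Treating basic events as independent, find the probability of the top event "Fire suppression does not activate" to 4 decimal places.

0.6734

P(Zone B unavailable) [AND] = 0.15 × 0.34 = 0.051000
P(Release chain lost) [AND] = 0.051000 × 0.44 = 0.022440
P(Agent supply fails) [OR] = 1 − (1−0.02) × (1−0.15) = 0.167000
P(Zone A inoperative) [AND] = 0.022440 × 0.167000 × 0.36 × 0.09 = 0.000121
P(Detection loop fails) [OR] = 1 − (1−0.43) × (1−0.36) = 0.635200
P(Manual path down) [OR] = 1 − (1−0.14) × (1−0.39) = 0.475400
P(Zone B 2 down) [AND] = 0.475400 × 0.22 = 0.104588
P(Fire suppression does not activate) [OR] = 1 − (1−0.000121) × (1−0.635200) × (1−0.104588) = 0.673393
Rounded to 4 decimal places: P(Fire suppression does not activate) ≈ 0.6734.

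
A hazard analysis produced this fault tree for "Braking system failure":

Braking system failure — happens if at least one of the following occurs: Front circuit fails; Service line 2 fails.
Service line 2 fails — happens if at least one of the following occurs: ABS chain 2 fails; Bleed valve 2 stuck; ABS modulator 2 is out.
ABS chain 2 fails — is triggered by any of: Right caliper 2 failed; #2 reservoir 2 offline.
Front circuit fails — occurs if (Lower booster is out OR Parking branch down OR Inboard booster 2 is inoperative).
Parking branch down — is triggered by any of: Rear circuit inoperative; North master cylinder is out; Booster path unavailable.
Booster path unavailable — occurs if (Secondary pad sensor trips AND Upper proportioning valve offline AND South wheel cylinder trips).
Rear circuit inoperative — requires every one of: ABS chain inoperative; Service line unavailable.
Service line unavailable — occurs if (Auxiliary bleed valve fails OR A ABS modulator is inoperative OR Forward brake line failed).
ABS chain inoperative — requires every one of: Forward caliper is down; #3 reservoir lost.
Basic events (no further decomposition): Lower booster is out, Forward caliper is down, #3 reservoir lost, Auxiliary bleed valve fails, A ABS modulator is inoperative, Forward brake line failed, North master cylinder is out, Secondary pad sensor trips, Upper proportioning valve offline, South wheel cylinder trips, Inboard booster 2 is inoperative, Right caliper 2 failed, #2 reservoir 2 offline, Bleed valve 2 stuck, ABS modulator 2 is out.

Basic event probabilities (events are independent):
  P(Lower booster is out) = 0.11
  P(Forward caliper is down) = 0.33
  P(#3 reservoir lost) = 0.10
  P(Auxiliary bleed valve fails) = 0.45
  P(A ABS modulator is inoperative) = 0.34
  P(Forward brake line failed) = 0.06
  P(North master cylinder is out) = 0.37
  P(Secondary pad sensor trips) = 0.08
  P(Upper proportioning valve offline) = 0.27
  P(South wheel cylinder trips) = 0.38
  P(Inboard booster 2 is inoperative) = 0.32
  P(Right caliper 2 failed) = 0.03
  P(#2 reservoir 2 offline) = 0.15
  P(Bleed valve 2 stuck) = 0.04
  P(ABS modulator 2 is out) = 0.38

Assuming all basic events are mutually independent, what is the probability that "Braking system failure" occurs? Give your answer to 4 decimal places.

0.8185

P(ABS chain inoperative) [AND] = 0.33 × 0.10 = 0.033000
P(Service line unavailable) [OR] = 1 − (1−0.45) × (1−0.34) × (1−0.06) = 0.658780
P(Rear circuit inoperative) [AND] = 0.033000 × 0.658780 = 0.021740
P(Booster path unavailable) [AND] = 0.08 × 0.27 × 0.38 = 0.008208
P(Parking branch down) [OR] = 1 − (1−0.021740) × (1−0.37) × (1−0.008208) = 0.388755
P(Front circuit fails) [OR] = 1 − (1−0.11) × (1−0.388755) × (1−0.32) = 0.630075
P(ABS chain 2 fails) [OR] = 1 − (1−0.03) × (1−0.15) = 0.175500
P(Service line 2 fails) [OR] = 1 − (1−0.175500) × (1−0.04) × (1−0.38) = 0.509258
P(Braking system failure) [OR] = 1 − (1−0.630075) × (1−0.509258) = 0.818462
Rounded to 4 decimal places: P(Braking system failure) ≈ 0.8185.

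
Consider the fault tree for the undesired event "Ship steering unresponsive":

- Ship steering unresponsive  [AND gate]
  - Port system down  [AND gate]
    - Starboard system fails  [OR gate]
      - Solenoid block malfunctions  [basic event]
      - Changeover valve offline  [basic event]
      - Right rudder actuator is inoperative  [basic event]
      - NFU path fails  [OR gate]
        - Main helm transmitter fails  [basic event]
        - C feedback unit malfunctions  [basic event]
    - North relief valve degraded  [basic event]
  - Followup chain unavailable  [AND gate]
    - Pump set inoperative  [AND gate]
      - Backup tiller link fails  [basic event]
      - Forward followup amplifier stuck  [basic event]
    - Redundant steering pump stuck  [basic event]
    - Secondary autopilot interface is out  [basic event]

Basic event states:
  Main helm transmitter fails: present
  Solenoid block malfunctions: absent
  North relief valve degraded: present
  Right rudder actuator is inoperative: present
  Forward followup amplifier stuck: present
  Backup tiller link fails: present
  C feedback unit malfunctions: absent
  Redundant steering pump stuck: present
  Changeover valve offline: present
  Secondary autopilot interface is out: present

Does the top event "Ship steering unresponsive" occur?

Yes

NFU path fails [OR]: Main helm transmitter fails=occurs, C feedback unit malfunctions=not → at least one input occurs → occurs.
Starboard system fails [OR]: Solenoid block malfunctions=not, Changeover valve offline=occurs, Right rudder actuator is inoperative=occurs, NFU path fails=occurs → at least one input occurs → occurs.
Port system down [AND]: Starboard system fails=occurs, North relief valve degraded=occurs → all inputs occur → occurs.
Pump set inoperative [AND]: Backup tiller link fails=occurs, Forward followup amplifier stuck=occurs → all inputs occur → occurs.
Followup chain unavailable [AND]: Pump set inoperative=occurs, Redundant steering pump stuck=occurs, Secondary autopilot interface is out=occurs → all inputs occur → occurs.
Ship steering unresponsive [AND]: Port system down=occurs, Followup chain unavailable=occurs → all inputs occur → occurs.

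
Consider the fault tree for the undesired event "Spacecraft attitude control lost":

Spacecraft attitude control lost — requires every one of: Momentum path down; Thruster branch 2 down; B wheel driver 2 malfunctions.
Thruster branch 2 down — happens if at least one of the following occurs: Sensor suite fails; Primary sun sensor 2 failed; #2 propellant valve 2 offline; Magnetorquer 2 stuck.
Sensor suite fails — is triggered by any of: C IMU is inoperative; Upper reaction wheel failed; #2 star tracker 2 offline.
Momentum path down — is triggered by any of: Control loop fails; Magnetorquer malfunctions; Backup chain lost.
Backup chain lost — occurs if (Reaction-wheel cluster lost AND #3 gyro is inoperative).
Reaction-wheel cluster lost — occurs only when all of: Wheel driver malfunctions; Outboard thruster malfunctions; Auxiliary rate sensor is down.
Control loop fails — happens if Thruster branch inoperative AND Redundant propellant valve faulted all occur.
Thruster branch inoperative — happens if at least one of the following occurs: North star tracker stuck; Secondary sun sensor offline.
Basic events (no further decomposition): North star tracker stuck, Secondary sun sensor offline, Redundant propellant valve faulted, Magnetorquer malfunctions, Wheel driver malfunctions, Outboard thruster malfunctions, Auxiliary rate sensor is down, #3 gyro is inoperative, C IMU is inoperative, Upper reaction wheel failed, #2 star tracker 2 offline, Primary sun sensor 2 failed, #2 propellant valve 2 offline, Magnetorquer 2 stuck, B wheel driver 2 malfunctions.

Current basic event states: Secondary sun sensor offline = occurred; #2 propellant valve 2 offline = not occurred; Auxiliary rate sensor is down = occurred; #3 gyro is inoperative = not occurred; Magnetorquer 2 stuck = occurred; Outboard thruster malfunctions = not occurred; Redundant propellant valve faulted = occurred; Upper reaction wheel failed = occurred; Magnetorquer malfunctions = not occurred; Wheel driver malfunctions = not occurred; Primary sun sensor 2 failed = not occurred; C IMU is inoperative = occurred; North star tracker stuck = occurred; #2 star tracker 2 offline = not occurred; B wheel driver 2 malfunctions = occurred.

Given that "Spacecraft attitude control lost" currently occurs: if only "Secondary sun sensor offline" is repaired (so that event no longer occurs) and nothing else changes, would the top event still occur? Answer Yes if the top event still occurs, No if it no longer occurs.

Yes

Counterfactual: set "Secondary sun sensor offline" to not occurred.
Thruster branch inoperative [OR]: North star tracker stuck=occurs, Secondary sun sensor offline=not → at least one input occurs → occurs.
Control loop fails [AND]: Thruster branch inoperative=occurs, Redundant propellant valve faulted=occurs → all inputs occur → occurs.
Reaction-wheel cluster lost [AND]: Wheel driver malfunctions=not, Outboard thruster malfunctions=not, Auxiliary rate sensor is down=occurs → not all inputs occur → does not occur.
Backup chain lost [AND]: Reaction-wheel cluster lost=not, #3 gyro is inoperative=not → not all inputs occur → does not occur.
Momentum path down [OR]: Control loop fails=occurs, Magnetorquer malfunctions=not, Backup chain lost=not → at least one input occurs → occurs.
Sensor suite fails [OR]: C IMU is inoperative=occurs, Upper reaction wheel failed=occurs, #2 star tracker 2 offline=not → at least one input occurs → occurs.
Thruster branch 2 down [OR]: Sensor suite fails=occurs, Primary sun sensor 2 failed=not, #2 propellant valve 2 offline=not, Magnetorquer 2 stuck=occurs → at least one input occurs → occurs.
Spacecraft attitude control lost [AND]: Momentum path down=occurs, Thruster branch 2 down=occurs, B wheel driver 2 malfunctions=occurs → all inputs occur → occurs.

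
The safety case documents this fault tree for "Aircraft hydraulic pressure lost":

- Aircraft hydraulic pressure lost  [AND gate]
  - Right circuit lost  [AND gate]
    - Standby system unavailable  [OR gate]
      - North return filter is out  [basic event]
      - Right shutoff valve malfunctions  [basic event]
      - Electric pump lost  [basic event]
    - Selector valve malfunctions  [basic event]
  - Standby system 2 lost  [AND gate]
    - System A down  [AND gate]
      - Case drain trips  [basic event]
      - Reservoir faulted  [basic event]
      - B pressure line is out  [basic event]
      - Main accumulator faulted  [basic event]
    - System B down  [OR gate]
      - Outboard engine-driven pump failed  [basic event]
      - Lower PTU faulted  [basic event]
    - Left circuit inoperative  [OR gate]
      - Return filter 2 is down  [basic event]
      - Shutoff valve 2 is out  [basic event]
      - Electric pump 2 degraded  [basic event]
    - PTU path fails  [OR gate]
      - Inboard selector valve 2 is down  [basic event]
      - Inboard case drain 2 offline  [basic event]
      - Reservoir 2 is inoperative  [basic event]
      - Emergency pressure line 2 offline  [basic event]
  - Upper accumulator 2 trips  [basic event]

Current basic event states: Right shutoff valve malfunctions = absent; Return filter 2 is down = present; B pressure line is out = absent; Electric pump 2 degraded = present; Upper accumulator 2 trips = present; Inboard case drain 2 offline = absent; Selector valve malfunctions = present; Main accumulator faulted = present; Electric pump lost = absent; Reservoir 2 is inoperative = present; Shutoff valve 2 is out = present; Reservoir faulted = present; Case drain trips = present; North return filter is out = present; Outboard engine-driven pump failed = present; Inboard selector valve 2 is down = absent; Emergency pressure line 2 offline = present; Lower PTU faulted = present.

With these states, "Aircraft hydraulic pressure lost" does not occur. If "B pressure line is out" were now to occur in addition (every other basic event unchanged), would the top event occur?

Counterfactual: set "B pressure line is out" to occurred.
Standby system unavailable [OR]: North return filter is out=occurs, Right shutoff valve malfunctions=not, Electric pump lost=not → at least one input occurs → occurs.
Right circuit lost [AND]: Standby system unavailable=occurs, Selector valve malfunctions=occurs → all inputs occur → occurs.
System A down [AND]: Case drain trips=occurs, Reservoir faulted=occurs, B pressure line is out=occurs, Main accumulator faulted=occurs → all inputs occur → occurs.
System B down [OR]: Outboard engine-driven pump failed=occurs, Lower PTU faulted=occurs → at least one input occurs → occurs.
Left circuit inoperative [OR]: Return filter 2 is down=occurs, Shutoff valve 2 is out=occurs, Electric pump 2 degraded=occurs → at least one input occurs → occurs.
PTU path fails [OR]: Inboard selector valve 2 is down=not, Inboard case drain 2 offline=not, Reservoir 2 is inoperative=occurs, Emergency pressure line 2 offline=occurs → at least one input occurs → occurs.
Standby system 2 lost [AND]: System A down=occurs, System B down=occurs, Left circuit inoperative=occurs, PTU path fails=occurs → all inputs occur → occurs.
Aircraft hydraulic pressure lost [AND]: Right circuit lost=occurs, Standby system 2 lost=occurs, Upper accumulator 2 trips=occurs → all inputs occur → occurs.

Yes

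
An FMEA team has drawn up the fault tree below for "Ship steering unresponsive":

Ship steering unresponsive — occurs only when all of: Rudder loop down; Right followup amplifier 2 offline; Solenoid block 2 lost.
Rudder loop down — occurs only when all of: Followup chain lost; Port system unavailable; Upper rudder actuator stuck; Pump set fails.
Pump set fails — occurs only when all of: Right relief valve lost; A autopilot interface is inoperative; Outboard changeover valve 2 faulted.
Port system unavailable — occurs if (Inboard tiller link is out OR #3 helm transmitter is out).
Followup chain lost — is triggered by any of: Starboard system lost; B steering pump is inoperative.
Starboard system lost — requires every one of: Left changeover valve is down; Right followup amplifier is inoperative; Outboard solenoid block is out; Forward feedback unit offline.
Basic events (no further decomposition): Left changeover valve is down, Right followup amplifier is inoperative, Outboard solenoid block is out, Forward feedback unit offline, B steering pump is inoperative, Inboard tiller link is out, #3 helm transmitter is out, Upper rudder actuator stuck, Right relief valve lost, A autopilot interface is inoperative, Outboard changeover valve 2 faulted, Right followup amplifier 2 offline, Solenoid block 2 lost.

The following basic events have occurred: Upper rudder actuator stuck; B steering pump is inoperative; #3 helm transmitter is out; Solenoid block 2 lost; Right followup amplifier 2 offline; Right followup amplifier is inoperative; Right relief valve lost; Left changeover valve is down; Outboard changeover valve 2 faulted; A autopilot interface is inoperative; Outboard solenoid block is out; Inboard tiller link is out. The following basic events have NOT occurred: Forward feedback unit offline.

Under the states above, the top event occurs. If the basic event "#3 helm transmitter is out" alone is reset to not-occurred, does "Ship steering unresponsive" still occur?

Yes

Counterfactual: set "#3 helm transmitter is out" to not occurred.
Starboard system lost [AND]: Left changeover valve is down=occurs, Right followup amplifier is inoperative=occurs, Outboard solenoid block is out=occurs, Forward feedback unit offline=not → not all inputs occur → does not occur.
Followup chain lost [OR]: Starboard system lost=not, B steering pump is inoperative=occurs → at least one input occurs → occurs.
Port system unavailable [OR]: Inboard tiller link is out=occurs, #3 helm transmitter is out=not → at least one input occurs → occurs.
Pump set fails [AND]: Right relief valve lost=occurs, A autopilot interface is inoperative=occurs, Outboard changeover valve 2 faulted=occurs → all inputs occur → occurs.
Rudder loop down [AND]: Followup chain lost=occurs, Port system unavailable=occurs, Upper rudder actuator stuck=occurs, Pump set fails=occurs → all inputs occur → occurs.
Ship steering unresponsive [AND]: Rudder loop down=occurs, Right followup amplifier 2 offline=occurs, Solenoid block 2 lost=occurs → all inputs occur → occurs.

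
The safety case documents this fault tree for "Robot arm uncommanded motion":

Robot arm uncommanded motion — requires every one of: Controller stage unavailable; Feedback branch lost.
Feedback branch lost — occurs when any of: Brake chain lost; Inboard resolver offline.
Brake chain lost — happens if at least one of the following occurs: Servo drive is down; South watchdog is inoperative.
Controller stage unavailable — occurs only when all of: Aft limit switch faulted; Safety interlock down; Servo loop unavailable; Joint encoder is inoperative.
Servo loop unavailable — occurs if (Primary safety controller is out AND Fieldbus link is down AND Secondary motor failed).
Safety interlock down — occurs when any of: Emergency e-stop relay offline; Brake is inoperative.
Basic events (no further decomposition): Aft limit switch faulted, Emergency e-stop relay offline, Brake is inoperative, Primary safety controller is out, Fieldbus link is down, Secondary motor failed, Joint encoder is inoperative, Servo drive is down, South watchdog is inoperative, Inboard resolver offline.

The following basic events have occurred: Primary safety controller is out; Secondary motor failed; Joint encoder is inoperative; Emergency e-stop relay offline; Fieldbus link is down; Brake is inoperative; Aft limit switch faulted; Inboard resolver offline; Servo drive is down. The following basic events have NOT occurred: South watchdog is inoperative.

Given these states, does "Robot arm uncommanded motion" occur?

Safety interlock down [OR]: Emergency e-stop relay offline=occurs, Brake is inoperative=occurs → at least one input occurs → occurs.
Servo loop unavailable [AND]: Primary safety controller is out=occurs, Fieldbus link is down=occurs, Secondary motor failed=occurs → all inputs occur → occurs.
Controller stage unavailable [AND]: Aft limit switch faulted=occurs, Safety interlock down=occurs, Servo loop unavailable=occurs, Joint encoder is inoperative=occurs → all inputs occur → occurs.
Brake chain lost [OR]: Servo drive is down=occurs, South watchdog is inoperative=not → at least one input occurs → occurs.
Feedback branch lost [OR]: Brake chain lost=occurs, Inboard resolver offline=occurs → at least one input occurs → occurs.
Robot arm uncommanded motion [AND]: Controller stage unavailable=occurs, Feedback branch lost=occurs → all inputs occur → occurs.

Yes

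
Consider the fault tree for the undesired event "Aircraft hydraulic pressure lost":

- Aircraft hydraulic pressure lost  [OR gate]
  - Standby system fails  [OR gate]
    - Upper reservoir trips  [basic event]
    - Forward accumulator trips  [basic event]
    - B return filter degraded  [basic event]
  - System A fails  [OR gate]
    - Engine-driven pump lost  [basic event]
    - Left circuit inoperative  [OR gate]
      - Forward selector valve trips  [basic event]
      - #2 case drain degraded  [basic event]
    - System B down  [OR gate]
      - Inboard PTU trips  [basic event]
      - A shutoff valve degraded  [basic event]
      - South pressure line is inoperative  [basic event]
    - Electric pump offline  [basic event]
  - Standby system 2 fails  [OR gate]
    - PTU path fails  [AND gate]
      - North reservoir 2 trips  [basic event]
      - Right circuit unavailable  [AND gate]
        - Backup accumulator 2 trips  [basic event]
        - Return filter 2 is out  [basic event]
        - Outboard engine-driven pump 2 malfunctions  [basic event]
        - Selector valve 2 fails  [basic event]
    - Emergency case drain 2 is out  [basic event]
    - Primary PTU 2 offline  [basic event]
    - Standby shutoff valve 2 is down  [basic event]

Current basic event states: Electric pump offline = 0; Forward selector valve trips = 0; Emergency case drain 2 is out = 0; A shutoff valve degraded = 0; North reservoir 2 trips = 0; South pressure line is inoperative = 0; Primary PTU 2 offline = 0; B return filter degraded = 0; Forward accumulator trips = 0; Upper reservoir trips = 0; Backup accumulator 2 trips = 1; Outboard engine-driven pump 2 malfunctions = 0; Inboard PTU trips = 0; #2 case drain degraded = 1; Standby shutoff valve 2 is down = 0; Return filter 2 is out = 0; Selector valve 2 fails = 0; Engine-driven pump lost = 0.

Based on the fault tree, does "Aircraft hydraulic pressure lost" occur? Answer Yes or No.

Standby system fails [OR]: Upper reservoir trips=not, Forward accumulator trips=not, B return filter degraded=not → no input occurs → does not occur.
Left circuit inoperative [OR]: Forward selector valve trips=not, #2 case drain degraded=occurs → at least one input occurs → occurs.
System B down [OR]: Inboard PTU trips=not, A shutoff valve degraded=not, South pressure line is inoperative=not → no input occurs → does not occur.
System A fails [OR]: Engine-driven pump lost=not, Left circuit inoperative=occurs, System B down=not, Electric pump offline=not → at least one input occurs → occurs.
Right circuit unavailable [AND]: Backup accumulator 2 trips=occurs, Return filter 2 is out=not, Outboard engine-driven pump 2 malfunctions=not, Selector valve 2 fails=not → not all inputs occur → does not occur.
PTU path fails [AND]: North reservoir 2 trips=not, Right circuit unavailable=not → not all inputs occur → does not occur.
Standby system 2 fails [OR]: PTU path fails=not, Emergency case drain 2 is out=not, Primary PTU 2 offline=not, Standby shutoff valve 2 is down=not → no input occurs → does not occur.
Aircraft hydraulic pressure lost [OR]: Standby system fails=not, System A fails=occurs, Standby system 2 fails=not → at least one input occurs → occurs.

Yes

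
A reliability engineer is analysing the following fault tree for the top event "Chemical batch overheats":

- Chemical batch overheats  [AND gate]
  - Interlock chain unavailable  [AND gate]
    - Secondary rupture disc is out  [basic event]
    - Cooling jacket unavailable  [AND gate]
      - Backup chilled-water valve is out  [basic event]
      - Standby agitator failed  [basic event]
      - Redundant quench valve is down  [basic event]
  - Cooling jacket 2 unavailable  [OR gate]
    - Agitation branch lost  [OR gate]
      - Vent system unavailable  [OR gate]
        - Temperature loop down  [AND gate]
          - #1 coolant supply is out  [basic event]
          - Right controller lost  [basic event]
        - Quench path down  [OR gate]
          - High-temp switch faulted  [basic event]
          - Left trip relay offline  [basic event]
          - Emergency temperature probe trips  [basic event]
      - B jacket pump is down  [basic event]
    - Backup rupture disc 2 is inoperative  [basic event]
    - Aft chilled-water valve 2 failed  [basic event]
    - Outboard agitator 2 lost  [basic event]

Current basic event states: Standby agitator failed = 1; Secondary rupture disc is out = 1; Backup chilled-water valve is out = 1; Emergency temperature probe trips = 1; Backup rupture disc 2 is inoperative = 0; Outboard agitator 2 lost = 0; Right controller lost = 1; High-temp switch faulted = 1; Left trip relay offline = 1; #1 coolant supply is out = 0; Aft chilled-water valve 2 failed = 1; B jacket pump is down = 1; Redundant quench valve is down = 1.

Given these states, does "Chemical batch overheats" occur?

Yes

Cooling jacket unavailable [AND]: Backup chilled-water valve is out=occurs, Standby agitator failed=occurs, Redundant quench valve is down=occurs → all inputs occur → occurs.
Interlock chain unavailable [AND]: Secondary rupture disc is out=occurs, Cooling jacket unavailable=occurs → all inputs occur → occurs.
Temperature loop down [AND]: #1 coolant supply is out=not, Right controller lost=occurs → not all inputs occur → does not occur.
Quench path down [OR]: High-temp switch faulted=occurs, Left trip relay offline=occurs, Emergency temperature probe trips=occurs → at least one input occurs → occurs.
Vent system unavailable [OR]: Temperature loop down=not, Quench path down=occurs → at least one input occurs → occurs.
Agitation branch lost [OR]: Vent system unavailable=occurs, B jacket pump is down=occurs → at least one input occurs → occurs.
Cooling jacket 2 unavailable [OR]: Agitation branch lost=occurs, Backup rupture disc 2 is inoperative=not, Aft chilled-water valve 2 failed=occurs, Outboard agitator 2 lost=not → at least one input occurs → occurs.
Chemical batch overheats [AND]: Interlock chain unavailable=occurs, Cooling jacket 2 unavailable=occurs → all inputs occur → occurs.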